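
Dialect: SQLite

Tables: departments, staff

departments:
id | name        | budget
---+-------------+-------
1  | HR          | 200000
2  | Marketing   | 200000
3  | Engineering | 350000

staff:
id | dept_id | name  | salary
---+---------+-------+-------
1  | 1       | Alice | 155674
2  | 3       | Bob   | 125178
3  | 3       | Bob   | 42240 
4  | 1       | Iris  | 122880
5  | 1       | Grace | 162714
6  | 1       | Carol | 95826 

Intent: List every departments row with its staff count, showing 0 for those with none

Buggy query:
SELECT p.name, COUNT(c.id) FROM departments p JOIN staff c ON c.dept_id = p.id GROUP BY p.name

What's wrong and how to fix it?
Bug: INNER JOIN drops departments rows that have no matching staff rows

Fix: Switch to LEFT JOIN to retain unmatched parent rows

Corrected query:
SELECT p.name, COUNT(c.id) FROM departments p LEFT JOIN staff c ON c.dept_id = p.id GROUP BY p.name

Result:
name        | COUNT(c.id)
------------+------------
Engineering | 2          
HR          | 4          
Marketing   | 0          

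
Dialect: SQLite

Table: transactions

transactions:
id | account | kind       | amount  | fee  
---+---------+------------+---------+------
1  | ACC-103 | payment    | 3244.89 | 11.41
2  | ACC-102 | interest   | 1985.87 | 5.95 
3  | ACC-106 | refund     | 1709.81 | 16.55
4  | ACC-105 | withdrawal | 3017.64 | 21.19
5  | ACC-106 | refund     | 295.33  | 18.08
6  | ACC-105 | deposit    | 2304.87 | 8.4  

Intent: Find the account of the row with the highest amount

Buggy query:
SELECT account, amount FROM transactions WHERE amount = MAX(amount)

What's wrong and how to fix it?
Bug: WHERE is evaluated per row; an aggregate over the whole table isn't defined there

Fix: Use a subquery: WHERE amount = (SELECT MAX(amount) FROM transactions)

Corrected query:
SELECT account, amount FROM transactions WHERE amount = (SELECT MAX(amount) FROM transactions)

Result:
account | amount 
--------+--------
ACC-103 | 3244.89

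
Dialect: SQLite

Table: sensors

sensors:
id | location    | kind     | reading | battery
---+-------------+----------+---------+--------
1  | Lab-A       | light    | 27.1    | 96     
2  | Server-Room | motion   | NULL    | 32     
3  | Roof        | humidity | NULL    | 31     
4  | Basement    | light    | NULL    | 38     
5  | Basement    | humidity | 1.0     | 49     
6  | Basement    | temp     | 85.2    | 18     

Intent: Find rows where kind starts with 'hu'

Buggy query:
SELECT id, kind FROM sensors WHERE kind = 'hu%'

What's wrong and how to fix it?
Bug: Wildcards only work with LIKE; '=' treats '%' as a literal character

Fix: Replace '=' with LIKE so 'hu%' is treated as a pattern

Corrected query:
SELECT id, kind FROM sensors WHERE kind LIKE 'hu%'

Result:
id | kind    
---+---------
3  | humidity
5  | humidity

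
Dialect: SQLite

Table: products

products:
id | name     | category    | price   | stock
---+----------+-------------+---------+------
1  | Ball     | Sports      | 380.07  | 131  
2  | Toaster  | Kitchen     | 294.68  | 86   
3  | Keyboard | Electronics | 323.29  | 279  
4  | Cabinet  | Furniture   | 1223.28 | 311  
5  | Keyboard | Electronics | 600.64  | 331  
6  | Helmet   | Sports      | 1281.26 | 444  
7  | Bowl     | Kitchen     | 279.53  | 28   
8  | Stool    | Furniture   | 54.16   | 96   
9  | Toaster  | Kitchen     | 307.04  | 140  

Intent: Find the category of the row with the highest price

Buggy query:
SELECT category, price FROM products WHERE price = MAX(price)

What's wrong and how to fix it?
Bug: WHERE is evaluated per row; an aggregate over the whole table isn't defined there

Fix: Wrap MAX in a scalar subquery so WHERE compares against a single value

Corrected query:
SELECT category, price FROM products WHERE price = (SELECT MAX(price) FROM products)

Result:
category | price  
---------+--------
Sports   | 1281.26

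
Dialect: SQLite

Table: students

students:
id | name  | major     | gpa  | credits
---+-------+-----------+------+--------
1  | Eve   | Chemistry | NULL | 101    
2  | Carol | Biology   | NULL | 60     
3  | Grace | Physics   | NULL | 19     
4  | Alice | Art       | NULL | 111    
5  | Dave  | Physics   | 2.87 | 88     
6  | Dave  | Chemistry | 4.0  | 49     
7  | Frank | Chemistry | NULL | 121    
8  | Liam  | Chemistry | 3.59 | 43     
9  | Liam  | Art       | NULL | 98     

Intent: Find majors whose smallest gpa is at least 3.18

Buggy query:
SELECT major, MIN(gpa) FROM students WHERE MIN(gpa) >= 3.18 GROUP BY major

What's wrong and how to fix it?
Bug: Aggregates like MIN are computed per group after WHERE runs

Fix: Use HAVING for the per-group MIN condition

Corrected query:
SELECT major, MIN(gpa) FROM students GROUP BY major HAVING MIN(gpa) >= 3.18

Result:
major     | MIN(gpa)
----------+---------
Chemistry | 3.59    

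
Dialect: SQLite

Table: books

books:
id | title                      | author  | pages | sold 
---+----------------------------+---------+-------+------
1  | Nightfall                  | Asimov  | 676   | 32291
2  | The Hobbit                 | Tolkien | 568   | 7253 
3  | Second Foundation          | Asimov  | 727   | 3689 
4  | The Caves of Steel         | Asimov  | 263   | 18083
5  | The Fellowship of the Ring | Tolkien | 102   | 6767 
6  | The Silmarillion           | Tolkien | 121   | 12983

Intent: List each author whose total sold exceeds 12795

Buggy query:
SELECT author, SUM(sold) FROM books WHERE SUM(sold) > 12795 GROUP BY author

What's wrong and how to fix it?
Bug: Aggregate functions cannot appear in a WHERE clause

Fix: Use HAVING (which filters groups after aggregation) instead of WHERE

Corrected query:
SELECT author, SUM(sold) FROM books GROUP BY author HAVING SUM(sold) > 12795

Result:
author  | SUM(sold)
--------+----------
Asimov  | 54063    
Tolkien | 27003    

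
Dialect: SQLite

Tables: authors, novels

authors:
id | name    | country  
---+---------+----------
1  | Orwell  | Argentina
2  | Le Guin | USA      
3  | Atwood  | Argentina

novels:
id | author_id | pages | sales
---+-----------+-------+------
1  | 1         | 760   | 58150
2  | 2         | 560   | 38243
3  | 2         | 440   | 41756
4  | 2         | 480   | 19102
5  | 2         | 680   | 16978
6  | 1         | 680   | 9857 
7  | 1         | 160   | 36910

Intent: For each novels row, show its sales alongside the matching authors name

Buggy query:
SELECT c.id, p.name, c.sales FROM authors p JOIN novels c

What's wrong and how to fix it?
Bug: Missing join condition: each novels row is matched to all authors rows instead of just its own

Fix: Specify the join condition linking the foreign key to the parent id

Corrected query:
SELECT c.id, p.name, c.sales FROM authors p JOIN novels c ON c.author_id = p.id

Result:
id | name    | sales
---+---------+------
1  | Orwell  | 58150
2  | Le Guin | 38243
3  | Le Guin | 41756
4  | Le Guin | 19102
5  | Le Guin | 16978
6  | Orwell  | 9857 
7  | Orwell  | 36910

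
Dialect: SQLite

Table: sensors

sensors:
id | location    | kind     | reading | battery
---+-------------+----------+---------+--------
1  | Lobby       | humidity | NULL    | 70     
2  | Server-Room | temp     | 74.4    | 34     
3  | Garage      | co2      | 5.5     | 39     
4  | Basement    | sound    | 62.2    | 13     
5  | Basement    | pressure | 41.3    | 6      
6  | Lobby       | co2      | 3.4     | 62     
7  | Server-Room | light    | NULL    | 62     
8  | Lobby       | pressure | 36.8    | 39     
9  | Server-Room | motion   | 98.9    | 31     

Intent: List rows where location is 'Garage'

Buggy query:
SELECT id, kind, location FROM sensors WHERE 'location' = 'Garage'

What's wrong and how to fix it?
Bug: Single quotes denote string literals in SQL; the column name is being compared as a constant string

Fix: Reference the column as location without single quotes

Corrected query:
SELECT id, kind, location FROM sensors WHERE location = 'Garage'

Result:
id | kind | location
---+------+---------
3  | co2  | Garage  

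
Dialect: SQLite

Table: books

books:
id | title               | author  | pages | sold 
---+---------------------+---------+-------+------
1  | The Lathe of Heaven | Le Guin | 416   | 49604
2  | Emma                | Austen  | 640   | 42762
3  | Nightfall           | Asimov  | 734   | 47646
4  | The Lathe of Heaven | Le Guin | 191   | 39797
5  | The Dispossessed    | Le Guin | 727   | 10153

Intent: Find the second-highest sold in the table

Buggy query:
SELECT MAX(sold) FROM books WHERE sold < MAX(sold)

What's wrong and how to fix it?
Bug: The inner MAX is an aggregate inside WHERE, which is not allowed

Fix: Put the inner MAX in a scalar subquery

Corrected query:
SELECT MAX(sold) FROM books WHERE sold < (SELECT MAX(sold) FROM books)

Result:
MAX(sold)
---------
47646    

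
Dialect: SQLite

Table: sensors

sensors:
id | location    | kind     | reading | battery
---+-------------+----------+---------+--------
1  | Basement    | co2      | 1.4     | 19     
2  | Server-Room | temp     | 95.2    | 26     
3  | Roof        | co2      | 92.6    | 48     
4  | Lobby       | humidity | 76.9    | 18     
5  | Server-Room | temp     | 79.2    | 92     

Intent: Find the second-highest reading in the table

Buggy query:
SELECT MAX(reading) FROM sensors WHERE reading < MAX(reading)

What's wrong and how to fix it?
Bug: MAX(reading) on the right of the comparison is an aggregate-in-WHERE error

Fix: Compute the overall MAX in a subquery, then take MAX of rows below it

Corrected query:
SELECT MAX(reading) FROM sensors WHERE reading < (SELECT MAX(reading) FROM sensors)

Result:
MAX(reading)
------------
92.6        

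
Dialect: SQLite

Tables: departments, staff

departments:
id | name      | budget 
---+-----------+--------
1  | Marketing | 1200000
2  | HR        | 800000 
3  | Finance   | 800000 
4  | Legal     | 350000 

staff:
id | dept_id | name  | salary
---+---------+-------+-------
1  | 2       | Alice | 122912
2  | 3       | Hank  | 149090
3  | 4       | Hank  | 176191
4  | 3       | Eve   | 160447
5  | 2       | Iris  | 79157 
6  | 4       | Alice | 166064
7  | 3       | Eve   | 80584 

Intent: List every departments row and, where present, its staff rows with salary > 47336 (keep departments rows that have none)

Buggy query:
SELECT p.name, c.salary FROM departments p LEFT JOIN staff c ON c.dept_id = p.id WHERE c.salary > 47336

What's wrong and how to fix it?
Bug: Filtering c.salary in WHERE discards the NULL rows produced by LEFT JOIN, turning it into an inner join

Fix: Put 'c.salary > 47336' in the JOIN's ON clause instead of WHERE

Corrected query:
SELECT p.name, c.salary FROM departments p LEFT JOIN staff c ON c.dept_id = p.id AND c.salary > 47336

Result:
name      | salary
----------+-------
Marketing | NULL  
HR        | 79157 
HR        | 122912
Finance   | 80584 
Finance   | 149090
Finance   | 160447
Legal     | 166064
Legal     | 176191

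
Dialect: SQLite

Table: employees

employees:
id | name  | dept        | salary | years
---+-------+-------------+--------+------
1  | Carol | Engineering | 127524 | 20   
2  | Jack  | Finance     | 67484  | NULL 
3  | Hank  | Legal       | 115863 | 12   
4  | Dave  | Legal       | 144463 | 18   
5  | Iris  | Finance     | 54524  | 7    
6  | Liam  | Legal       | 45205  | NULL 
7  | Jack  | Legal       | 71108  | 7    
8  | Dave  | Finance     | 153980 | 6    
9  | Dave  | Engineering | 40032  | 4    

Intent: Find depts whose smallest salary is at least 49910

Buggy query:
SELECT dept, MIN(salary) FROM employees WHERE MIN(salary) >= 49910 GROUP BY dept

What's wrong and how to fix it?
Bug: MIN() in WHERE is a misuse of aggregate

Fix: Replace WHERE with HAVING after the GROUP BY

Corrected query:
SELECT dept, MIN(salary) FROM employees GROUP BY dept HAVING MIN(salary) >= 49910

Result:
dept    | MIN(salary)
--------+------------
Finance | 54524      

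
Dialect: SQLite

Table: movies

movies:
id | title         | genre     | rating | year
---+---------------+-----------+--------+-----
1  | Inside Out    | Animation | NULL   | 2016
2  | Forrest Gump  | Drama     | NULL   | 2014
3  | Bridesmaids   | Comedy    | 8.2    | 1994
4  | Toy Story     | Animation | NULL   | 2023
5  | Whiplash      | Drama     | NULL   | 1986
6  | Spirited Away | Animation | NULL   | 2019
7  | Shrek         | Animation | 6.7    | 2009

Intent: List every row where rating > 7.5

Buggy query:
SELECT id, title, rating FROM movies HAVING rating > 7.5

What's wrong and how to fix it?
Bug: HAVING filters the output of aggregation, but this query has no GROUP BY and no aggregate functions, so SQLite rejects it (HAVING clause on a non-aggregate query); the condition here is per row

Fix: Replace HAVING with WHERE since the condition applies to individual rows

Corrected query:
SELECT id, title, rating FROM movies WHERE rating > 7.5

Result:
id | title       | rating
---+-------------+-------
3  | Bridesmaids | 8.2   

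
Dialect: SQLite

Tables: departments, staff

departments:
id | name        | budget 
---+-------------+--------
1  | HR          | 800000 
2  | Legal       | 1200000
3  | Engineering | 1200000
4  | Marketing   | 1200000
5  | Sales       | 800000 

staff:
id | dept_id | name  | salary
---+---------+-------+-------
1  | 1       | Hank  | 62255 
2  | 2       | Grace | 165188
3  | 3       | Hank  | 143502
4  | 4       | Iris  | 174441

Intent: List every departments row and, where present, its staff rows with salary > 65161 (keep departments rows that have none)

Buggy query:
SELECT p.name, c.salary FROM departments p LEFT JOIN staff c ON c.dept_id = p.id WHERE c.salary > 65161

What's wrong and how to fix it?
Bug: A WHERE condition on the right-hand table after LEFT JOIN drops unmatched parents

Fix: Put 'c.salary > 65161' in the JOIN's ON clause instead of WHERE

Corrected query:
SELECT p.name, c.salary FROM departments p LEFT JOIN staff c ON c.dept_id = p.id AND c.salary > 65161

Result:
name        | salary
------------+-------
HR          | NULL  
Legal       | 165188
Engineering | 143502
Marketing   | 174441
Sales       | NULL  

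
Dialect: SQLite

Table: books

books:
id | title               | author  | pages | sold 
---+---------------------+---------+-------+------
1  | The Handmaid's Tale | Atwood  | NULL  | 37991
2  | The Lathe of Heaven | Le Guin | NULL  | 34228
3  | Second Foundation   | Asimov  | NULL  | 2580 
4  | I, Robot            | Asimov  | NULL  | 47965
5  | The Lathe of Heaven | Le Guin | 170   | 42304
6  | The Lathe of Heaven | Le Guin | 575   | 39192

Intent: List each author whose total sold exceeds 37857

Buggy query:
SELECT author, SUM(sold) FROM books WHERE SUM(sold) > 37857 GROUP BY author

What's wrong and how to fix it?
Bug: SUM(sold) is an aggregate, but WHERE filters rows before aggregation

Fix: Move the aggregate condition to a HAVING clause

Corrected query:
SELECT author, SUM(sold) FROM books GROUP BY author HAVING SUM(sold) > 37857

Result:
author  | SUM(sold)
--------+----------
Asimov  | 50545    
Atwood  | 37991    
Le Guin | 115724   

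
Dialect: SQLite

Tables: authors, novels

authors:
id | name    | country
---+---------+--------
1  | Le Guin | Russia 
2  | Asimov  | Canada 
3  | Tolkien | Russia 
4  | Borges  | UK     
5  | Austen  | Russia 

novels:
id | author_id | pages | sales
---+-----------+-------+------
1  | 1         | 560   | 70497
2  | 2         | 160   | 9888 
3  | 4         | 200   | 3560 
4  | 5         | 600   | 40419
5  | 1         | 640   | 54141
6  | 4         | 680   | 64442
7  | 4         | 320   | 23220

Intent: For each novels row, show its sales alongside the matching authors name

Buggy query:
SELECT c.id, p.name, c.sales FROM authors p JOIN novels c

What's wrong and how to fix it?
Bug: Missing join condition: each novels row is matched to all authors rows instead of just its own

Fix: Add ON c.author_id = p.id to the JOIN

Corrected query:
SELECT c.id, p.name, c.sales FROM authors p JOIN novels c ON c.author_id = p.id

Result:
id | name    | sales
---+---------+------
1  | Le Guin | 70497
2  | Asimov  | 9888 
3  | Borges  | 3560 
4  | Austen  | 40419
5  | Le Guin | 54141
6  | Borges  | 64442
7  | Borges  | 23220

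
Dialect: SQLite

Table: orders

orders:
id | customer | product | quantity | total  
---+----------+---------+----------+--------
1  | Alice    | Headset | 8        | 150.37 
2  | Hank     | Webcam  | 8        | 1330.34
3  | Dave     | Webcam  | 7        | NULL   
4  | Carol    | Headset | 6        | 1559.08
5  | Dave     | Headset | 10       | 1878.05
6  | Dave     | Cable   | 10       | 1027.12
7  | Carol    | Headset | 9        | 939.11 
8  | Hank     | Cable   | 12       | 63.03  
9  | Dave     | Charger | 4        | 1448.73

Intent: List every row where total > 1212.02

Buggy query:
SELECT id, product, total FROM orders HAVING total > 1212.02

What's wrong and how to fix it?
Bug: This is a non-aggregate query (no GROUP BY, no aggregates), so in SQLite the HAVING clause is invalid here; a row-level condition belongs in WHERE

Fix: Use WHERE for row-level filtering

Corrected query:
SELECT id, product, total FROM orders WHERE total > 1212.02

Result:
id | product | total  
---+---------+--------
2  | Webcam  | 1330.34
4  | Headset | 1559.08
5  | Headset | 1878.05
9  | Charger | 1448.73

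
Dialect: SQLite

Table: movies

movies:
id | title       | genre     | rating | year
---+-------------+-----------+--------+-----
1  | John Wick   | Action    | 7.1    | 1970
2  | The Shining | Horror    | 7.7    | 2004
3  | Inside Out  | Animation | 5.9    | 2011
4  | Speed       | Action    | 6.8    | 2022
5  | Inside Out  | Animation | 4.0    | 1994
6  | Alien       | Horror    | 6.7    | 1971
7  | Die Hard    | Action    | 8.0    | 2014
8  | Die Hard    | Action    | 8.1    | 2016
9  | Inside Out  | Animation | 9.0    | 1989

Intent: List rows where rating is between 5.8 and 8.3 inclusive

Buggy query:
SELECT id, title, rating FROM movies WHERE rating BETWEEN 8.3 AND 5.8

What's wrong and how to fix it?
Bug: BETWEEN expects the lower bound first; with 8.3 AND 5.8 the range is empty

Fix: Swap the bounds so the smaller value comes first

Corrected query:
SELECT id, title, rating FROM movies WHERE rating BETWEEN 5.8 AND 8.3

Result:
id | title       | rating
---+-------------+-------
1  | John Wick   | 7.1   
2  | The Shining | 7.7   
3  | Inside Out  | 5.9   
4  | Speed       | 6.8   
6  | Alien       | 6.7   
7  | Die Hard    | 8     
8  | Die Hard    | 8.1   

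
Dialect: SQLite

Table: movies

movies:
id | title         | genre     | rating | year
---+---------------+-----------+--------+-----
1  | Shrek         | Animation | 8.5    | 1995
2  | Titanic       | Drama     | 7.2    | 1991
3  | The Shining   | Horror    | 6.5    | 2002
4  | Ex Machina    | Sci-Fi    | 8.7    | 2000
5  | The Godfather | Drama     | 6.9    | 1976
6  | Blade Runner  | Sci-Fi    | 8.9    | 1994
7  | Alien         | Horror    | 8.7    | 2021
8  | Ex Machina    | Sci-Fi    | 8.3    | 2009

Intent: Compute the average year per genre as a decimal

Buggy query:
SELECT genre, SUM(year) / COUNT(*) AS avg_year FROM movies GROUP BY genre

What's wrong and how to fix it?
Bug: SUM(year) and COUNT(*) are both integers; the division truncates the fractional part

Fix: Cast one side to REAL so the division keeps the fractional part

Corrected query:
SELECT genre, SUM(year) * 1.0 / COUNT(*) AS avg_year FROM movies GROUP BY genre

Result:
genre     | avg_year
----------+---------
Animation | 1995    
Drama     | 1983.5  
Horror    | 2011.5  
Sci-Fi    | 2001    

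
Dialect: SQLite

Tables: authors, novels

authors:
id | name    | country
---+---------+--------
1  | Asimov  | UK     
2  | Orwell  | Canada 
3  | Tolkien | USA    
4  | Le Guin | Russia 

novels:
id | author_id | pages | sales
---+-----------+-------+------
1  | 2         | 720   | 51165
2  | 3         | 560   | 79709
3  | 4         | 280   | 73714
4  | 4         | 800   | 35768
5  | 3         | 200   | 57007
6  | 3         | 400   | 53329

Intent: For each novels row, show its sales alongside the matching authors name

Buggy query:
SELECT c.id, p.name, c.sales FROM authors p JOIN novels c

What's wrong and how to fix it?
Bug: Missing join condition: each novels row is matched to all authors rows instead of just its own

Fix: Specify the join condition linking the foreign key to the parent id

Corrected query:
SELECT c.id, p.name, c.sales FROM authors p JOIN novels c ON c.author_id = p.id

Result:
id | name    | sales
---+---------+------
1  | Orwell  | 51165
2  | Tolkien | 79709
3  | Le Guin | 73714
4  | Le Guin | 35768
5  | Tolkien | 57007
6  | Tolkien | 53329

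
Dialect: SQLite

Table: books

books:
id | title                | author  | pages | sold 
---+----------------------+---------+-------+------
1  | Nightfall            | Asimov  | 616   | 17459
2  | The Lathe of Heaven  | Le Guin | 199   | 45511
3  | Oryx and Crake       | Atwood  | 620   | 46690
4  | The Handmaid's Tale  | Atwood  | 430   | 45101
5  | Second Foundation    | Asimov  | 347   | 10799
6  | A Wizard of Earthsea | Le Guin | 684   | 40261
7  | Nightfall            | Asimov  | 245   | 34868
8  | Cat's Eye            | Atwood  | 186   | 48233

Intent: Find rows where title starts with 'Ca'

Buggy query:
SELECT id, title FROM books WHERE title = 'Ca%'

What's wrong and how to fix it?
Bug: Wildcards only work with LIKE; '=' treats '%' as a literal character

Fix: Use LIKE for wildcard pattern matching

Corrected query:
SELECT id, title FROM books WHERE title LIKE 'Ca%'

Result:
id | title    
---+----------
8  | Cat's Eye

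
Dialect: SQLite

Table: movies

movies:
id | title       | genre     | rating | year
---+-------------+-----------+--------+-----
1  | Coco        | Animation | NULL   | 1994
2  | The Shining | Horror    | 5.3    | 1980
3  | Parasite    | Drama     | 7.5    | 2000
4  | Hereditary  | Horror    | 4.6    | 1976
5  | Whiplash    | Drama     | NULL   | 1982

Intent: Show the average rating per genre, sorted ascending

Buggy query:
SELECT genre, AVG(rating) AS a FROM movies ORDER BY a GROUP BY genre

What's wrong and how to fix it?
Bug: GROUP BY must precede ORDER BY

Fix: Reorder: SELECT … FROM … GROUP BY … ORDER BY …

Corrected query:
SELECT genre, AVG(rating) AS a FROM movies GROUP BY genre ORDER BY a

Result:
genre     | a   
----------+-----
Animation | NULL
Horror    | 4.95
Drama     | 7.5 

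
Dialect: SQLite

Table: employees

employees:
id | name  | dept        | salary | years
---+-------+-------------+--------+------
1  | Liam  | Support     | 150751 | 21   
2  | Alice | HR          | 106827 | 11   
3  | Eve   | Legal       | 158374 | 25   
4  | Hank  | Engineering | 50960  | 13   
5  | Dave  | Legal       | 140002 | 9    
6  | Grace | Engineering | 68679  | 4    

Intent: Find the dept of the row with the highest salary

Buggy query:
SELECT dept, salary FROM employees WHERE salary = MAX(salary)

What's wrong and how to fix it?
Bug: MAX(salary) is an aggregate and cannot be used directly in WHERE

Fix: Wrap MAX in a scalar subquery so WHERE compares against a single value

Corrected query:
SELECT dept, salary FROM employees WHERE salary = (SELECT MAX(salary) FROM employees)

Result:
dept  | salary
------+-------
Legal | 158374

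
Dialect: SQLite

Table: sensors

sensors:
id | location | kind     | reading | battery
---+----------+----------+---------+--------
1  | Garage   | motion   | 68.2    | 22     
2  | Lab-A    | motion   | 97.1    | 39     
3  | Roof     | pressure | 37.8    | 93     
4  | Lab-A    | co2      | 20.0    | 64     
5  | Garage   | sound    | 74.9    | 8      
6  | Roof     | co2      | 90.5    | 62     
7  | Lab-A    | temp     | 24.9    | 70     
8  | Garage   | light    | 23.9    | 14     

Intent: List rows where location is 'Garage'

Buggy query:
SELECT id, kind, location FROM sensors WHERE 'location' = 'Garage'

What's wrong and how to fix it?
Bug: Single quotes denote string literals in SQL; the column name is being compared as a constant string

Fix: Remove the quotes around the column name (or use double quotes for an identifier)

Corrected query:
SELECT id, kind, location FROM sensors WHERE location = 'Garage'

Result:
id | kind   | location
---+--------+---------
1  | motion | Garage  
5  | sound  | Garage  
8  | light  | Garage  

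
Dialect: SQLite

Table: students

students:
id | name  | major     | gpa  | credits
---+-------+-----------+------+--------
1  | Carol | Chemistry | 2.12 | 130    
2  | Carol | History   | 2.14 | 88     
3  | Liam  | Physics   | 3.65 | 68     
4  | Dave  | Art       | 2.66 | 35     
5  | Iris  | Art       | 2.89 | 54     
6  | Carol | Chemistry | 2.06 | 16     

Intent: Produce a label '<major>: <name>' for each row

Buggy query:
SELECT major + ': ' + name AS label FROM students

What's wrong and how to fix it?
Bug: SQLite uses || for string concatenation; + coerces text to numbers (yielding 0)

Fix: Replace + with || to concatenate text

Corrected query:
SELECT major || ': ' || name AS label FROM students

Result:
label           
----------------
Chemistry: Carol
History: Carol  
Physics: Liam   
Art: Dave       
Art: Iris       
Chemistry: Carol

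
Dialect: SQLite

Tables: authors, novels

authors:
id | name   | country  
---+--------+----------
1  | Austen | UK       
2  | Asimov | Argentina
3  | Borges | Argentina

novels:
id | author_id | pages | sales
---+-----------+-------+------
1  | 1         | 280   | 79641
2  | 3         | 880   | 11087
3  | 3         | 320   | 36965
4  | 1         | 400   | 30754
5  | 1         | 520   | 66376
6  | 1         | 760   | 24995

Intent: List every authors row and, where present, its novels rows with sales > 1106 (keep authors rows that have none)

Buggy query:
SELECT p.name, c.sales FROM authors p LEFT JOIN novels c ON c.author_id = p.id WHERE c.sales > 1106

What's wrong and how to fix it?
Bug: A WHERE condition on the right-hand table after LEFT JOIN drops unmatched parents

Fix: Move the right-table condition into the ON clause so unmatched parents are kept

Corrected query:
SELECT p.name, c.sales FROM authors p LEFT JOIN novels c ON c.author_id = p.id AND c.sales > 1106

Result:
name   | sales
-------+------
Austen | 24995
Austen | 30754
Austen | 66376
Austen | 79641
Asimov | NULL 
Borges | 11087
Borges | 36965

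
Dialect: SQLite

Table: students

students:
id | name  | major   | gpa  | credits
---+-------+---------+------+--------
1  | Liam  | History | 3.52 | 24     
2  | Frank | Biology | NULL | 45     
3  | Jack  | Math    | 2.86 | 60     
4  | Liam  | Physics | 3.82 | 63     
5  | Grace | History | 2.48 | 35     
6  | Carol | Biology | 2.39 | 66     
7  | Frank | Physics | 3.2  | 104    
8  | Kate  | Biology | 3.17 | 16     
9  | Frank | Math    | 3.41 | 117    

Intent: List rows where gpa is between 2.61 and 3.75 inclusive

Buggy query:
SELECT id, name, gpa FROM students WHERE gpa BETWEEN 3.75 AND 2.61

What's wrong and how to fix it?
Bug: BETWEEN expects the lower bound first; with 3.75 AND 2.61 the range is empty

Fix: Swap the bounds so the smaller value comes first

Corrected query:
SELECT id, name, gpa FROM students WHERE gpa BETWEEN 2.61 AND 3.75

Result:
id | name  | gpa 
---+-------+-----
1  | Liam  | 3.52
3  | Jack  | 2.86
7  | Frank | 3.2 
8  | Kate  | 3.17
9  | Frank | 3.41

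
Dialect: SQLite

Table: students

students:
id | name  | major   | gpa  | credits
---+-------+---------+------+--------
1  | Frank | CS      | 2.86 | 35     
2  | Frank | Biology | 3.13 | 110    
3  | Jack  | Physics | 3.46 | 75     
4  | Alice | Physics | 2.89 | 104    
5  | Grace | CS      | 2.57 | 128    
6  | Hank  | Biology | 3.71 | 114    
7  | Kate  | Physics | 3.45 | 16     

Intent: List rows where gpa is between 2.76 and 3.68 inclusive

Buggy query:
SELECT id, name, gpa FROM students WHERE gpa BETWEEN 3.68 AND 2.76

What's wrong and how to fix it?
Bug: The bounds are reversed; BETWEEN a AND b requires a <= b to match anything

Fix: Swap the bounds so the smaller value comes first

Corrected query:
SELECT id, name, gpa FROM students WHERE gpa BETWEEN 2.76 AND 3.68

Result:
id | name  | gpa 
---+-------+-----
1  | Frank | 2.86
2  | Frank | 3.13
3  | Jack  | 3.46
4  | Alice | 2.89
7  | Kate  | 3.45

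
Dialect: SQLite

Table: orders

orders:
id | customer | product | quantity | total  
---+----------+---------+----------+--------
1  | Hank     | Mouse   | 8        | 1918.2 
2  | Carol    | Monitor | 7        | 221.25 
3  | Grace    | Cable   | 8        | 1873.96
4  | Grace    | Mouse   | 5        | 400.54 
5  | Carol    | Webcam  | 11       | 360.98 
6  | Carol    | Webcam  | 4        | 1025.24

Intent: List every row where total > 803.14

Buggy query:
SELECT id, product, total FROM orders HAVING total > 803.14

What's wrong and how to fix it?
Bug: This is a non-aggregate query (no GROUP BY, no aggregates), so in SQLite the HAVING clause is invalid here; a row-level condition belongs in WHERE

Fix: Use WHERE for row-level filtering

Corrected query:
SELECT id, product, total FROM orders WHERE total > 803.14

Result:
id | product | total  
---+---------+--------
1  | Mouse   | 1918.2 
3  | Cable   | 1873.96
6  | Webcam  | 1025.24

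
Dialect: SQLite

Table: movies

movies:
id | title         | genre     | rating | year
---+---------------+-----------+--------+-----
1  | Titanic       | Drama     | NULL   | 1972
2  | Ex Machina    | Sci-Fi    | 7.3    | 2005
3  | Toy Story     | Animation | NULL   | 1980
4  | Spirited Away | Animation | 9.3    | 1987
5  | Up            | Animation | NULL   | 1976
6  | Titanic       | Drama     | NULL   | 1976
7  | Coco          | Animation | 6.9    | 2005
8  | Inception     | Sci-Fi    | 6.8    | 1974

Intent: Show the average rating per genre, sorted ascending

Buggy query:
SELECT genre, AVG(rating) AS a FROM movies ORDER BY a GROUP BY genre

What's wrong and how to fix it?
Bug: ORDER BY appears before GROUP BY; SQL clause order requires GROUP BY first

Fix: Reorder: SELECT … FROM … GROUP BY … ORDER BY …

Corrected query:
SELECT genre, AVG(rating) AS a FROM movies GROUP BY genre ORDER BY a

Result:
genre     | a   
----------+-----
Drama     | NULL
Sci-Fi    | 7.05
Animation | 8.1 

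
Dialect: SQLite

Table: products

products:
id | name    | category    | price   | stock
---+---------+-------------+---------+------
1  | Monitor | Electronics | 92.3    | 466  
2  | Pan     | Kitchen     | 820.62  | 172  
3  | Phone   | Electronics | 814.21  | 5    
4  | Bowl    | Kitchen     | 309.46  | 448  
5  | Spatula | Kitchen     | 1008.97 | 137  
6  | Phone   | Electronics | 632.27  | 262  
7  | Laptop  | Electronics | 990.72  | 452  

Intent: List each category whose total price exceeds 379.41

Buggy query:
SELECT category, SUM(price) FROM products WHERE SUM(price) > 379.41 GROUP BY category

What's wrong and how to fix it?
Bug: SUM(price) is an aggregate, but WHERE filters rows before aggregation

Fix: Move the aggregate condition to a HAVING clause

Corrected query:
SELECT category, SUM(price) FROM products GROUP BY category HAVING SUM(price) > 379.41

Result:
category    | SUM(price)
------------+-----------
Electronics | 2529.5    
Kitchen     | 2139.05   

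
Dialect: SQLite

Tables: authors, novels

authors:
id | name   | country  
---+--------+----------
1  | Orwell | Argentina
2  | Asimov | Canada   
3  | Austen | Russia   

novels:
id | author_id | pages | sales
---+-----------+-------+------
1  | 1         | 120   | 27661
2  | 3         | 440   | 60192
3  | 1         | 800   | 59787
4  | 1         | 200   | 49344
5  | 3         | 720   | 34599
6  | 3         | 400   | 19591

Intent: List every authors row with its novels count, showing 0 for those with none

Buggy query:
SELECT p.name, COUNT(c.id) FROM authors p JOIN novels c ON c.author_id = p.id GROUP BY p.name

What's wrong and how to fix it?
Bug: An inner join excludes parents with zero children

Fix: Use LEFT JOIN so parents without children still appear (COUNT(c.id) gives 0)

Corrected query:
SELECT p.name, COUNT(c.id) FROM authors p LEFT JOIN novels c ON c.author_id = p.id GROUP BY p.name

Result:
name   | COUNT(c.id)
-------+------------
Asimov | 0          
Austen | 3          
Orwell | 3          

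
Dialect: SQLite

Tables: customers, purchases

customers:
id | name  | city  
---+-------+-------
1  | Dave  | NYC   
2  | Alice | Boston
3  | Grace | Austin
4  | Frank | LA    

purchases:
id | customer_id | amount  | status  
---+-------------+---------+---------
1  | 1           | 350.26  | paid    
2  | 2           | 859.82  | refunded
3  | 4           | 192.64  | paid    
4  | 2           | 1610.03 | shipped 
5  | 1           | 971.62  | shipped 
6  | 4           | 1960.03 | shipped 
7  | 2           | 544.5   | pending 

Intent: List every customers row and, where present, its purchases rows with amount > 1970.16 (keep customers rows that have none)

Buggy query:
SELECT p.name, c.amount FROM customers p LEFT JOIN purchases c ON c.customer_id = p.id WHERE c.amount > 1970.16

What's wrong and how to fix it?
Bug: A WHERE condition on the right-hand table after LEFT JOIN drops unmatched parents

Fix: Move the right-table condition into the ON clause so unmatched parents are kept

Corrected query:
SELECT p.name, c.amount FROM customers p LEFT JOIN purchases c ON c.customer_id = p.id AND c.amount > 1970.16

Result:
name  | amount
------+-------
Dave  | NULL  
Alice | NULL  
Grace | NULL  
Frank | NULL  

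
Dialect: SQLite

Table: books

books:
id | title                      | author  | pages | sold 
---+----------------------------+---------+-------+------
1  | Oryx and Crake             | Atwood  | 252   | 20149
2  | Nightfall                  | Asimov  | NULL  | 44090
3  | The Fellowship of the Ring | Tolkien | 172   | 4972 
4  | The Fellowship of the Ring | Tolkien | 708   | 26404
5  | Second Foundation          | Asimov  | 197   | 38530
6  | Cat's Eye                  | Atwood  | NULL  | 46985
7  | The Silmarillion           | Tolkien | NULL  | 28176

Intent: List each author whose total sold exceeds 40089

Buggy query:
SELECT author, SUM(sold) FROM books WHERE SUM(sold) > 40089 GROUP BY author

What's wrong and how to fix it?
Bug: WHERE runs before GROUP BY, so aggregates aren't available there

Fix: Move the aggregate condition to a HAVING clause

Corrected query:
SELECT author, SUM(sold) FROM books GROUP BY author HAVING SUM(sold) > 40089

Result:
author  | SUM(sold)
--------+----------
Asimov  | 82620    
Atwood  | 67134    
Tolkien | 59552    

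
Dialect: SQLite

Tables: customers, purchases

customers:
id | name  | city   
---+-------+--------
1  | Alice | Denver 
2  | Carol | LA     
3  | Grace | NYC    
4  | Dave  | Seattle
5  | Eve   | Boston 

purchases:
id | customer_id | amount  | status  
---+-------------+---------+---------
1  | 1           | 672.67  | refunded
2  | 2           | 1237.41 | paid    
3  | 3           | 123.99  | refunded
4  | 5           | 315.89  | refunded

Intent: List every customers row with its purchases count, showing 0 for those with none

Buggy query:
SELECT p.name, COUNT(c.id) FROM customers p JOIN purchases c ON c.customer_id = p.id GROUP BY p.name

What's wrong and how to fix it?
Bug: An inner join excludes parents with zero children

Fix: Switch to LEFT JOIN to retain unmatched parent rows

Corrected query:
SELECT p.name, COUNT(c.id) FROM customers p LEFT JOIN purchases c ON c.customer_id = p.id GROUP BY p.name

Result:
name  | COUNT(c.id)
------+------------
Alice | 1          
Carol | 1          
Dave  | 0          
Eve   | 1          
Grace | 1          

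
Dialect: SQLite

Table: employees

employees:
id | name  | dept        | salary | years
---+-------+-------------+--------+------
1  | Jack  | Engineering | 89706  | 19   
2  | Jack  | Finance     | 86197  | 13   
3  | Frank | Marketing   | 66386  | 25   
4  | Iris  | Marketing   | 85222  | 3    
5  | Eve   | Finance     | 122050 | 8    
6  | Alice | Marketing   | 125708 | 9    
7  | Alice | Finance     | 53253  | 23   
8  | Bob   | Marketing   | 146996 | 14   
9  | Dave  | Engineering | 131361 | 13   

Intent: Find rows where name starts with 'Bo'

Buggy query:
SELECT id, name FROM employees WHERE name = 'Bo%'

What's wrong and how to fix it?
Bug: '=' compares the literal string including the % character; pattern matching needs LIKE

Fix: Replace '=' with LIKE so 'Bo%' is treated as a pattern

Corrected query:
SELECT id, name FROM employees WHERE name LIKE 'Bo%'

Result:
id | name
---+-----
8  | Bob 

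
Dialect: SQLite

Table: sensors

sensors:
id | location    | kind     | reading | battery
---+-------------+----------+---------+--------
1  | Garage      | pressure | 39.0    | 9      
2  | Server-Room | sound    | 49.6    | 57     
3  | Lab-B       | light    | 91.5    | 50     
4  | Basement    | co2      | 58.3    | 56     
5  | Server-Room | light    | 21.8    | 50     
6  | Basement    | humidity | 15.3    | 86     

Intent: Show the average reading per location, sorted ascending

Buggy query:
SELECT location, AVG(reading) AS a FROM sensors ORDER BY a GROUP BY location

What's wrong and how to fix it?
Bug: ORDER BY appears before GROUP BY; SQL clause order requires GROUP BY first

Fix: Move ORDER BY to the end, after GROUP BY

Corrected query:
SELECT location, AVG(reading) AS a FROM sensors GROUP BY location ORDER BY a

Result:
location    | a   
------------+-----
Server-Room | 35.7
Basement    | 36.8
Garage      | 39  
Lab-B       | 91.5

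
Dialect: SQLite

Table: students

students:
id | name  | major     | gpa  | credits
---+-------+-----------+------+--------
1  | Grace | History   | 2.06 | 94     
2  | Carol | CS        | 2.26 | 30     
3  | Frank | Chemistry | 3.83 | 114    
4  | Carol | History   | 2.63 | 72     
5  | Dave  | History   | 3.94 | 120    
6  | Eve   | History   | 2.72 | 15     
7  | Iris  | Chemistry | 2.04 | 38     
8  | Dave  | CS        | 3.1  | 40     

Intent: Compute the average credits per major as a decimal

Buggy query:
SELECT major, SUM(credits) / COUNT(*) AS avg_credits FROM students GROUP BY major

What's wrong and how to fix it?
Bug: SUM(credits) and COUNT(*) are both integers; the division truncates the fractional part

Fix: Cast one side to REAL so the division keeps the fractional part

Corrected query:
SELECT major, SUM(credits) * 1.0 / COUNT(*) AS avg_credits FROM students GROUP BY major

Result:
major     | avg_credits
----------+------------
CS        | 35         
Chemistry | 76         
History   | 75.25      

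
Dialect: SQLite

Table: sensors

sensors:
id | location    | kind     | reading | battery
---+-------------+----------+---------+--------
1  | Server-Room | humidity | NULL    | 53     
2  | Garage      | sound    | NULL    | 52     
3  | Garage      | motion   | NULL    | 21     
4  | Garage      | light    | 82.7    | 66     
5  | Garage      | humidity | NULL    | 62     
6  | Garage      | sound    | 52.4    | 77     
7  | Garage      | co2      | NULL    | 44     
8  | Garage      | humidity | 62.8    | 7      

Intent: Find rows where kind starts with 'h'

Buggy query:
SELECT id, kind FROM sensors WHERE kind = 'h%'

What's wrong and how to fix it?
Bug: '=' compares the literal string including the % character; pattern matching needs LIKE

Fix: Replace '=' with LIKE so 'h%' is treated as a pattern

Corrected query:
SELECT id, kind FROM sensors WHERE kind LIKE 'h%'

Result:
id | kind    
---+---------
1  | humidity
5  | humidity
8  | humidity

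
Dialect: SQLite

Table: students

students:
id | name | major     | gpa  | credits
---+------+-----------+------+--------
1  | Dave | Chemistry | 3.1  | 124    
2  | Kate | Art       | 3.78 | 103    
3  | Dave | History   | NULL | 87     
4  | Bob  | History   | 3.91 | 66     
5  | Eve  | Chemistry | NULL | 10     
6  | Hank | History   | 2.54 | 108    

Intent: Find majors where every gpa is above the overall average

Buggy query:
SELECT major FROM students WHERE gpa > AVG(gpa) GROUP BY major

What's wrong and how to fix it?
Bug: AVG() is an aggregate; it can't sit directly in WHERE

Fix: Compute the overall average in a scalar subquery and compare each group's MIN against it in HAVING

Corrected query:
SELECT major FROM students GROUP BY major HAVING MIN(gpa) > (SELECT AVG(gpa) FROM students)

Result:
major
-----
Art  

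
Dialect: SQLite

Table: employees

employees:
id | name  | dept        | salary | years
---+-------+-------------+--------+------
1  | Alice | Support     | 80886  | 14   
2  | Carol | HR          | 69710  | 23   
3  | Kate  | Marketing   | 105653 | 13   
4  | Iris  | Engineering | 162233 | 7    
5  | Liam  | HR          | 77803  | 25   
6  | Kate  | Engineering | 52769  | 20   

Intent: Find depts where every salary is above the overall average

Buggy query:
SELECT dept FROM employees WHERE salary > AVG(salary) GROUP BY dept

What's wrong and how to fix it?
Bug: WHERE evaluates per row before aggregation, so AVG() is unavailable

Fix: Compute the overall average in a scalar subquery and compare each group's MIN against it in HAVING

Corrected query:
SELECT dept FROM employees GROUP BY dept HAVING MIN(salary) > (SELECT AVG(salary) FROM employees)

Result:
dept     
---------
Marketing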